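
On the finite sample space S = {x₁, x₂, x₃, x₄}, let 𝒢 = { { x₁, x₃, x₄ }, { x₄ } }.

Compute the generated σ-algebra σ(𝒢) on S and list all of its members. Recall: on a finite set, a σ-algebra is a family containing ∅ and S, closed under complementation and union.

Begin from { {}, { x₄ }, { x₁, x₃, x₄ }, S } (that is, 𝒢 plus ∅ and S).
Pass 1: 2 new —
  { x₂ }  = complement { x₁, x₃, x₄ }
  { x₁, x₂, x₃ }  = complement { x₄ }
  |family| = 6
Pass 2 (1 new):
  { x₂, x₄ }  = { x₄ } ∪ { x₂ }
  |family| = 7
Pass 3: +1 →
  { x₁, x₃ }  = complement { x₂, x₄ }
  |family| = 8
Pass 4: stable.

Hence σ(𝒢) has 8 members: { {}, { x₂ }, { x₄ }, { x₁, x₃ }, { x₂, x₄ }, { x₁, x₂, x₃ }, { x₁, x₃, x₄ }, S }.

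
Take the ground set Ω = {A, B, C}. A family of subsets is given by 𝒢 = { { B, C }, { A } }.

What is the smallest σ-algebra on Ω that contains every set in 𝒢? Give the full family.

Answer: σ(𝒢) = { ∅, { A }, { B, C }, Ω }

Derivation:
Initial family (4 sets): { ∅, { A }, { B, C }, Ω }.
Iteration 1: already closed under ᶜ and ∪.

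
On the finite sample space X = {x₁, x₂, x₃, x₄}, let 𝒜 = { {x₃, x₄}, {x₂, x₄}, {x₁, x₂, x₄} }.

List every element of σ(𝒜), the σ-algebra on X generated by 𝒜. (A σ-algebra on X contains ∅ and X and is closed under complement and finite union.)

Initial family (5 sets): { {}, {x₂, x₄}, {x₃, x₄}, {x₁, x₂, x₄}, X }.
Iteration 1. New:
  {x₃}  = {x₁, x₂, x₄}ᶜ
  {x₁, x₂}  = {x₃, x₄}ᶜ
  {x₁, x₃}  = {x₂, x₄}ᶜ
  {x₂, x₃, x₄}  = {x₃, x₄} ∪ {x₂, x₄}
  [9 total]
Iteration 2 (3 new):
  {x₁}  = {x₂, x₃, x₄}ᶜ
  {x₁, x₂, x₃}  = {x₁, x₂} ∪ {x₃}
  {x₁, x₃, x₄}  = {x₃, x₄} ∪ {x₁, x₃}
  [12 total]
Iteration 3: 2 new —
  {x₂}  = {x₁, x₃, x₄}ᶜ
  {x₄}  = {x₁, x₂, x₃}ᶜ
  [14 total]
Iteration 4. New:
  {x₁, x₄}  = {x₄} ∪ {x₁}
  {x₂, x₃}  = {x₃} ∪ {x₂}
  [16 total]
After Iteration 5 the family is unchanged; done.

Hence σ(𝒜) has 16 members: { {}, {x₁}, {x₂}, {x₃}, {x₄}, {x₁, x₂}, {x₁, x₃}, {x₁, x₄}, {x₂, x₃}, {x₂, x₄}, {x₃, x₄}, {x₁, x₂, x₃}, {x₁, x₂, x₄}, {x₁, x₃, x₄}, {x₂, x₃, x₄}, X }.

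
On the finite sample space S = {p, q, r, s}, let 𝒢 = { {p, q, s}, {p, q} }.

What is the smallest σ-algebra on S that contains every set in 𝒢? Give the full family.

σ(𝒢) = { {}, {r}, {s}, {p, q}, {r, s}, {p, q, r}, {p, q, s}, S }

Working:
Seed the family with 𝒢 together with ∅ and S: { {}, {p, q}, {p, q, s}, S }.
Iteration 1 (2 new):
  {r}  = complement {p, q, s}
  {r, s}  = complement {p, q}
  (now 6)
Iteration 2 (1 new):
  {p, q, r}  = {r} ∪ {p, q}
  (now 7)
Iteration 3: 1 new —
  {s}  = complement {p, q, r}
  (now 8)
Iteration 4: closed — nothing new.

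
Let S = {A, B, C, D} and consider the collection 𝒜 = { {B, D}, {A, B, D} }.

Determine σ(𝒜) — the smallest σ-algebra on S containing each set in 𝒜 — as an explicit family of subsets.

Answer: σ(𝒜) = { {}, {A}, {C}, {A, C}, {B, D}, {A, B, D}, {B, C, D}, S }

Check:
Initial family (4 sets): { {}, {B, D}, {A, B, D}, S }.
Pass 1: +2 →
  {C}  = {A, B, D}ᶜ
  {A, C}  = {B, D}ᶜ
  |family| = 6
Pass 2. New:
  {B, C, D}  = {C} ∪ {B, D}
  |family| = 7
Pass 3 (1 new):
  {A}  = {B, C, D}ᶜ
  |family| = 8
Pass 4: no new sets; the family is a σ-algebra.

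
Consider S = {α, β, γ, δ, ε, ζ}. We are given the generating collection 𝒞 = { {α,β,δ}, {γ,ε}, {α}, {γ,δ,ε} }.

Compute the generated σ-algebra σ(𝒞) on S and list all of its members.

Take S₀ = 𝒞 ∪ {∅, S} = { {}, {α}, {γ,ε}, {α,β,δ}, {γ,δ,ε}, S }.
Pass 1 adds 7:
  {α,β,ζ}  = complement {γ,δ,ε}
  {α,γ,ε}  = {γ,ε} ∪ {α}
  {γ,ε,ζ}  = complement {α,β,δ}
  {α,β,δ,ζ}  = complement {γ,ε}
  {α,γ,δ,ε}  = {γ,δ,ε} ∪ {α}
  {α,β,γ,δ,ε}  = {γ,δ,ε} ∪ {α,β,δ}
  {β,γ,δ,ε,ζ}  = complement {α}
  |family| = 13
Pass 2: +7 →
  {ζ}  = complement {α,β,γ,δ,ε}
  {β,ζ}  = complement {α,γ,δ,ε}
  {β,δ,ζ}  = complement {α,γ,ε}
  {α,γ,ε,ζ}  = {α,γ,ε} ∪ {γ,ε,ζ}
  {γ,δ,ε,ζ}  = {γ,δ,ε} ∪ {γ,ε,ζ}
  {α,β,γ,ε,ζ}  = {α,γ,ε} ∪ {α,β,ζ}
  {α,γ,δ,ε,ζ}  = {α,γ,δ,ε} ∪ {γ,ε,ζ}
  |family| = 20
Pass 3: +6 →
  {β}  = complement {α,γ,δ,ε,ζ}
  {δ}  = complement {α,β,γ,ε,ζ}
  {α,β}  = complement {γ,δ,ε,ζ}
  {α,ζ}  = {ζ} ∪ {α}
  {β,δ}  = complement {α,γ,ε,ζ}
  {β,γ,ε,ζ}  = {γ,ε} ∪ {β,ζ}
  |family| = 26
Pass 4: +6 →
  {α,δ}  = complement {β,γ,ε,ζ}
  {δ,ζ}  = {ζ} ∪ {δ}
  {α,δ,ζ}  = {α,ζ} ∪ {δ}
  {β,γ,ε}  = {β} ∪ {γ,ε}
  {α,β,γ,ε}  = {α,β} ∪ {α,γ,ε}
  {β,γ,δ,ε}  = complement {α,ζ}
  |family| = 32
Pass 5: already closed under ᶜ and ∪.

Therefore σ(𝒞) = { {}, {α}, {β}, {δ}, {ζ}, {α,β}, {α,δ}, {α,ζ}, {β,δ}, {β,ζ}, {γ,ε}, {δ,ζ}, {α,β,δ}, {α,β,ζ}, {α,γ,ε}, {α,δ,ζ}, {β,γ,ε}, {β,δ,ζ}, {γ,δ,ε}, {γ,ε,ζ}, {α,β,γ,ε}, {α,β,δ,ζ}, {α,γ,δ,ε}, {α,γ,ε,ζ}, {β,γ,δ,ε}, {β,γ,ε,ζ}, {γ,δ,ε,ζ}, {α,β,γ,δ,ε}, {α,β,γ,ε,ζ}, {α,γ,δ,ε,ζ}, {β,γ,δ,ε,ζ}, S } (|σ(𝒞)| = 32).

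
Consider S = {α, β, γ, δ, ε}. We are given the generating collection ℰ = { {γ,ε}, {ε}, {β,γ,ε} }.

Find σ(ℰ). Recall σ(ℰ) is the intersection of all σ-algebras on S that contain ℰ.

Initial family (5 sets): { {}, {ε}, {γ,ε}, {β,γ,ε}, S }.
Round 1. New:
  {α,δ}  = {β,γ,ε}ᶜ
  {α,β,δ}  = {γ,ε}ᶜ
  {α,β,γ,δ}  = {ε}ᶜ
  — 8 sets.
Round 2: 3 new —
  {α,δ,ε}  = {α,δ} ∪ {ε}
  {α,β,δ,ε}  = {α,β,δ} ∪ {ε}
  {α,γ,δ,ε}  = {γ,ε} ∪ {α,δ}
  — 11 sets.
Round 3 (3 new):
  {β}  = {α,γ,δ,ε}ᶜ
  {γ}  = {α,β,δ,ε}ᶜ
  {β,γ}  = {α,δ,ε}ᶜ
  — 14 sets.
Round 4. New:
  {β,ε}  = {β} ∪ {ε}
  {α,γ,δ}  = {γ} ∪ {α,δ}
  — 16 sets.
Round 5 adds nothing — fixpoint reached.

Therefore σ(ℰ) = { {}, {β}, {γ}, {ε}, {α,δ}, {β,γ}, {β,ε}, {γ,ε}, {α,β,δ}, {α,γ,δ}, {α,δ,ε}, {β,γ,ε}, {α,β,γ,δ}, {α,β,δ,ε}, {α,γ,δ,ε}, S } (|σ(ℰ)| = 16).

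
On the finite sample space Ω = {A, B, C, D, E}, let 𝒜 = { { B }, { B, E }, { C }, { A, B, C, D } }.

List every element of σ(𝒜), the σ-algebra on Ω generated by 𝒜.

Seed the family with 𝒜 together with ∅ and Ω: { {}, { B }, { C }, { B, E }, { A, B, C, D }, Ω }.
Iteration 1 adds 6:
  { E }  = { A, B, C, D }ᶜ
  { B, C }  = { C } ∪ { B }
  { A, C, D }  = { B, E }ᶜ
  { B, C, E }  = { C } ∪ { B, E }
  { A, B, D, E }  = { C }ᶜ
  { A, C, D, E }  = { B }ᶜ
  |family| = 12
Iteration 2 (3 new):
  { A, D }  = { B, C, E }ᶜ
  { C, E }  = { E } ∪ { C }
  { A, D, E }  = { B, C }ᶜ
  |family| = 15
Iteration 3. New:
  { A, B, D }  = { C, E }ᶜ
  |family| = 16
Iteration 4: already closed under ᶜ and ∪.

σ(𝒜) = { {}, { B }, { C }, { E }, { A, D }, { B, C }, { B, E }, { C, E }, { A, B, D }, { A, C, D }, { A, D, E }, { B, C, E }, { A, B, C, D }, { A, B, D, E }, { A, C, D, E }, Ω }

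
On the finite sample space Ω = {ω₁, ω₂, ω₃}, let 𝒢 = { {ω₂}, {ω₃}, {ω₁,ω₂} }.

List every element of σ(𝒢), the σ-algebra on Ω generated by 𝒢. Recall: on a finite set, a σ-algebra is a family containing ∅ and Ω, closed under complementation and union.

Start: 𝒢 ∪ {∅, Ω} = { {}, {ω₂}, {ω₃}, {ω₁,ω₂}, Ω }.
Iteration 1: 2 new —
  {ω₁,ω₃}  = complement {ω₂}
  {ω₂,ω₃}  = {ω₃} ∪ {ω₂}
Iteration 2 adds 1:
  {ω₁}  = complement {ω₂,ω₃}
Iteration 3: stable.

Hence σ(𝒢) has 8 members: { {}, {ω₁}, {ω₂}, {ω₃}, {ω₁,ω₂}, {ω₁,ω₃}, {ω₂,ω₃}, Ω }.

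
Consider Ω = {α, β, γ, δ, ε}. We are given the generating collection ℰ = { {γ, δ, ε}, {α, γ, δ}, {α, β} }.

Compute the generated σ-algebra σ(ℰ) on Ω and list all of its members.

σ(ℰ) = { ∅, {α}, {β}, {ε}, {α, β}, {α, ε}, {β, ε}, {γ, δ}, {α, β, ε}, {α, γ, δ}, {β, γ, δ}, {γ, δ, ε}, {α, β, γ, δ}, {α, γ, δ, ε}, {β, γ, δ, ε}, Ω }

Working:
Seed the family with ℰ together with ∅ and Ω: { ∅, {α, β}, {α, γ, δ}, {γ, δ, ε}, Ω }.
Step 1 (3 new):
  {β, ε}  = Ω∖{α, γ, δ}
  {α, β, γ, δ}  = {α, γ, δ} ∪ {α, β}
  {α, γ, δ, ε}  = {γ, δ, ε} ∪ {α, γ, δ}
  |family| = 8
Step 2 (4 new):
  {β}  = Ω∖{α, γ, δ, ε}
  {ε}  = Ω∖{α, β, γ, δ}
  {α, β, ε}  = {β, ε} ∪ {α, β}
  {β, γ, δ, ε}  = {β, ε} ∪ {γ, δ, ε}
  |family| = 12
Step 3: +2 →
  {α}  = Ω∖{β, γ, δ, ε}
  {γ, δ}  = Ω∖{α, β, ε}
  |family| = 14
Step 4. New:
  {α, ε}  = {ε} ∪ {α}
  {β, γ, δ}  = {γ, δ} ∪ {β}
  |family| = 16
Step 5: no new sets; the family is a σ-algebra.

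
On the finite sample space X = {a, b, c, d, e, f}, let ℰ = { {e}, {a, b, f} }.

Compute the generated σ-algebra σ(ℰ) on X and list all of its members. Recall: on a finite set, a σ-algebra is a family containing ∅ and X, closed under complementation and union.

|σ(ℰ)| = 8.  σ(ℰ) = { ∅, {e}, {c, d}, {a, b, f}, {c, d, e}, {a, b, e, f}, {a, b, c, d, f}, X }

Derivation:
Seed the family with ℰ together with ∅ and X: { ∅, {e}, {a, b, f}, X }.
Round 1 adds 3:
  {c, d, e}  = X∖{a, b, f}
  {a, b, e, f}  = {e} ∪ {a, b, f}
  {a, b, c, d, f}  = X∖{e}
  |family| = 7
Round 2 (1 new):
  {c, d}  = X∖{a, b, e, f}
  |family| = 8
After Round 3 the family is unchanged; done.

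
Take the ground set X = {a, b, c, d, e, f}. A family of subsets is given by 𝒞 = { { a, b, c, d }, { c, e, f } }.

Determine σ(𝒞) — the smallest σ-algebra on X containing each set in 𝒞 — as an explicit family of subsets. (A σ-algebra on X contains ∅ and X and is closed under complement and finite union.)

Answer: σ(𝒞) = { {  }, { c }, { e, f }, { a, b, d }, { c, e, f }, { a, b, c, d }, { a, b, d, e, f }, X }

Trace:
Take S₀ = 𝒞 ∪ {∅, X} = { {  }, { c, e, f }, { a, b, c, d }, X }.
Round 1: 2 new —
  { e, f }  = { a, b, c, d }ᶜ
  { a, b, d }  = { c, e, f }ᶜ
  — 6 sets.
Round 2. New:
  { a, b, d, e, f }  = { e, f } ∪ { a, b, d }
  — 7 sets.
Round 3: +1 →
  { c }  = { a, b, d, e, f }ᶜ
  — 8 sets.
After Round 4 the family is unchanged; done.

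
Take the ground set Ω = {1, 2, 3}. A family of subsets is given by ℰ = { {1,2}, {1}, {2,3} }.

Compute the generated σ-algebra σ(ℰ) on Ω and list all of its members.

σ(ℰ) = { ∅, {1}, {2}, {3}, {1,2}, {1,3}, {2,3}, Ω }

Trace:
Start: ℰ ∪ {∅, Ω} = { ∅, {1}, {1,2}, {2,3}, Ω }.
Pass 1: +1 →
  {3}  = Ω∖{1,2}
Pass 2: +1 →
  {1,3}  = {3} ∪ {1}
Pass 3: 1 new —
  {2}  = Ω∖{1,3}
Pass 4: closed — nothing new.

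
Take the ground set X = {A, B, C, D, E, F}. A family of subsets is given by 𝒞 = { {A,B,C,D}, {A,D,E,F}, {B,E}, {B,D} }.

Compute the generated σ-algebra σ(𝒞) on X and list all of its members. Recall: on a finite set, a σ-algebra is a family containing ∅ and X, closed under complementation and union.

σ(𝒞) (64 sets): { {}, {A}, {B}, {C}, {D}, {E}, {F}, {A,B}, {A,C}, {A,D}, {A,E}, {A,F}, {B,C}, {B,D}, {B,E}, {B,F}, {C,D}, {C,E}, {C,F}, {D,E}, {D,F}, {E,F}, {A,B,C}, {A,B,D}, {A,B,E}, {A,B,F}, {A,C,D}, {A,C,E}, {A,C,F}, {A,D,E}, {A,D,F}, {A,E,F}, {B,C,D}, {B,C,E}, {B,C,F}, {B,D,E}, {B,D,F}, {B,E,F}, {C,D,E}, {C,D,F}, {C,E,F}, {D,E,F}, {A,B,C,D}, {A,B,C,E}, {A,B,C,F}, {A,B,D,E}, {A,B,D,F}, {A,B,E,F}, {A,C,D,E}, {A,C,D,F}, {A,C,E,F}, {A,D,E,F}, {B,C,D,E}, {B,C,D,F}, {B,C,E,F}, {B,D,E,F}, {C,D,E,F}, {A,B,C,D,E}, {A,B,C,D,F}, {A,B,C,E,F}, {A,B,D,E,F}, {A,C,D,E,F}, {B,C,D,E,F}, X }

Derivation:
Take S₀ = 𝒞 ∪ {∅, X} = { {}, {B,D}, {B,E}, {A,B,C,D}, {A,D,E,F}, X }.
Step 1 adds 7:
  {B,C}  = {A,D,E,F}ᶜ
  {E,F}  = {A,B,C,D}ᶜ
  {B,D,E}  = {B,E} ∪ {B,D}
  {A,C,D,F}  = {B,E}ᶜ
  {A,C,E,F}  = {B,D}ᶜ
  {A,B,C,D,E}  = {B,E} ∪ {A,B,C,D}
  {A,B,D,E,F}  = {B,E} ∪ {A,D,E,F}
  — 13 sets.
Step 2 adds 12:
  {C}  = {A,B,D,E,F}ᶜ
  {F}  = {A,B,C,D,E}ᶜ
  {A,C,F}  = {B,D,E}ᶜ
  {B,C,D}  = {B,C} ∪ {B,D}
  {B,C,E}  = {B,E} ∪ {B,C}
  {B,E,F}  = {B,E} ∪ {E,F}
  {B,C,D,E}  = {B,C} ∪ {B,D,E}
  {B,C,E,F}  = {E,F} ∪ {B,C}
  {B,D,E,F}  = {E,F} ∪ {B,D}
  {A,B,C,D,F}  = {B,C} ∪ {A,C,D,F}
  {A,B,C,E,F}  = {A,C,E,F} ∪ {B,E}
  {A,C,D,E,F}  = {A,C,E,F} ∪ {A,D,E,F}
  — 25 sets.
Step 3 adds 16:
  {B}  = {A,C,D,E,F}ᶜ
  {D}  = {A,B,C,E,F}ᶜ
  {E}  = {A,B,C,D,F}ᶜ
  {A,C}  = {B,D,E,F}ᶜ
  {A,D}  = {B,C,E,F}ᶜ
  {A,F}  = {B,C,D,E}ᶜ
  {C,F}  = {F} ∪ {C}
  {A,C,D}  = {B,E,F}ᶜ
  {A,D,F}  = {B,C,E}ᶜ
  {A,E,F}  = {B,C,D}ᶜ
  {B,C,F}  = {F} ∪ {B,C}
  {B,D,F}  = {B,D} ∪ {F}
  {C,E,F}  = {E,F} ∪ {C}
  {A,B,C,F}  = {A,C,F} ∪ {B,C}
  {B,C,D,F}  = {B,C,D} ∪ {F}
  {B,C,D,E,F}  = {E,F} ∪ {B,C,D}
  — 41 sets.
Step 4. New:
  {A}  = {B,C,D,E,F}ᶜ
  {A,E}  = {B,C,D,F}ᶜ
  {B,F}  = {B} ∪ {F}
  {C,D}  = {C} ∪ {D}
  {C,E}  = {C} ∪ {E}
  {D,E}  = {A,B,C,F}ᶜ
  {D,F}  = {D} ∪ {F}
  {A,B,C}  = {B} ∪ {A,C}
  {A,B,D}  = {C,E,F}ᶜ
  {A,B,F}  = {A,F} ∪ {B}
  {A,C,E}  = {B,D,F}ᶜ
  {A,D,E}  = {B,C,F}ᶜ
  {C,D,F}  = {C,F} ∪ {D}
  {D,E,F}  = {D} ∪ {E,F}
  {A,B,C,E}  = {A,C} ∪ {B,E}
  {A,B,D,E}  = {C,F}ᶜ
  {A,B,D,F}  = {B,D,F} ∪ {A,F}
  {A,B,E,F}  = {A,F} ∪ {B,E}
  {A,C,D,E}  = {A,C,D} ∪ {E}
  {C,D,E,F}  = {D} ∪ {C,E,F}
  — 61 sets.
Step 5: 3 new —
  {A,B}  = {C,D,E,F}ᶜ
  {A,B,E}  = {C,D,F}ᶜ
  {C,D,E}  = {A,B,F}ᶜ
  — 64 sets.
Step 6: stable.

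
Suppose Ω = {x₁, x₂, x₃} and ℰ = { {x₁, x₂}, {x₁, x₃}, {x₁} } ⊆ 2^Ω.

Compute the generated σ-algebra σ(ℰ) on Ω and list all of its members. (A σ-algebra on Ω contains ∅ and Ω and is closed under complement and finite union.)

σ(ℰ) = { ∅, {x₁}, {x₂}, {x₃}, {x₁, x₂}, {x₁, x₃}, {x₂, x₃}, Ω }

Working:
Initial family (5 sets): { ∅, {x₁}, {x₁, x₂}, {x₁, x₃}, Ω }.
Round 1: +3 →
  {x₂}  = ᶜ of {x₁, x₃}
  {x₃}  = ᶜ of {x₁, x₂}
  {x₂, x₃}  = ᶜ of {x₁}
  — 8 sets.
Round 2: no new sets; the family is a σ-algebra.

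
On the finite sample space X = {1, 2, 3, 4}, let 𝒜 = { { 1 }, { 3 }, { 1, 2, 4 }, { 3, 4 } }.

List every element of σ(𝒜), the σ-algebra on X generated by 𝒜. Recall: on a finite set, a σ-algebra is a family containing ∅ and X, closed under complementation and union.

Seed the family with 𝒜 together with ∅ and X: { {  }, { 1 }, { 3 }, { 3, 4 }, { 1, 2, 4 }, X }.
Pass 1 adds 4:
  { 1, 2 }  = complement { 3, 4 }
  { 1, 3 }  = { 3 } ∪ { 1 }
  { 1, 3, 4 }  = { 3, 4 } ∪ { 1 }
  { 2, 3, 4 }  = complement { 1 }
Pass 2. New:
  { 2 }  = complement { 1, 3, 4 }
  { 2, 4 }  = complement { 1, 3 }
  { 1, 2, 3 }  = { 1, 2 } ∪ { 3 }
Pass 3. New:
  { 4 }  = complement { 1, 2, 3 }
  { 2, 3 }  = { 3 } ∪ { 2 }
Pass 4: 1 new —
  { 1, 4 }  = complement { 2, 3 }
Pass 5: already closed under ᶜ and ∪.

|σ(𝒜)| = 16.  σ(𝒜) = { {  }, { 1 }, { 2 }, { 3 }, { 4 }, { 1, 2 }, { 1, 3 }, { 1, 4 }, { 2, 3 }, { 2, 4 }, { 3, 4 }, { 1, 2, 3 }, { 1, 2, 4 }, { 1, 3, 4 }, { 2, 3, 4 }, X }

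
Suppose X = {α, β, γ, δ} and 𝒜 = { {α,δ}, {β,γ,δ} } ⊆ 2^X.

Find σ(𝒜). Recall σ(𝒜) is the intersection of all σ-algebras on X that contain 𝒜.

σ(𝒜) = { ∅, {α}, {δ}, {α,δ}, {β,γ}, {α,β,γ}, {β,γ,δ}, X }

Trace:
Start: 𝒜 ∪ {∅, X} = { ∅, {α,δ}, {β,γ,δ}, X }.
Round 1: 2 new —
  {α}  = complement {β,γ,δ}
  {β,γ}  = complement {α,δ}
  |family| = 6
Round 2 adds 1:
  {α,β,γ}  = {β,γ} ∪ {α}
  |family| = 7
Round 3 adds 1:
  {δ}  = complement {α,β,γ}
  |family| = 8
Round 4: stable.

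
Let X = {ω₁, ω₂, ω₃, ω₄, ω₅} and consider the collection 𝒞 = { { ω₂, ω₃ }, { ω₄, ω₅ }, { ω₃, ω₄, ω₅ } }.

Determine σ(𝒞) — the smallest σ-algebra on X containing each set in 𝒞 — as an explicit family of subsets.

σ(𝒞) = { {}, { ω₁ }, { ω₂ }, { ω₃ }, { ω₁, ω₂ }, { ω₁, ω₃ }, { ω₂, ω₃ }, { ω₄, ω₅ }, { ω₁, ω₂, ω₃ }, { ω₁, ω₄, ω₅ }, { ω₂, ω₄, ω₅ }, { ω₃, ω₄, ω₅ }, { ω₁, ω₂, ω₄, ω₅ }, { ω₁, ω₃, ω₄, ω₅ }, { ω₂, ω₃, ω₄, ω₅ }, X }

Check:
Seed the family with 𝒞 together with ∅ and X: { {}, { ω₂, ω₃ }, { ω₄, ω₅ }, { ω₃, ω₄, ω₅ }, X }.
Round 1 adds 4:
  { ω₁, ω₂ }  = ᶜ of { ω₃, ω₄, ω₅ }
  { ω₁, ω₂, ω₃ }  = ᶜ of { ω₄, ω₅ }
  { ω₁, ω₄, ω₅ }  = ᶜ of { ω₂, ω₃ }
  { ω₂, ω₃, ω₄, ω₅ }  = { ω₄, ω₅ } ∪ { ω₂, ω₃ }
  [9 total]
Round 2. New:
  { ω₁ }  = ᶜ of { ω₂, ω₃, ω₄, ω₅ }
  { ω₁, ω₂, ω₄, ω₅ }  = { ω₁, ω₄, ω₅ } ∪ { ω₁, ω₂ }
  { ω₁, ω₃, ω₄, ω₅ }  = { ω₁, ω₄, ω₅ } ∪ { ω₃, ω₄, ω₅ }
  [12 total]
Round 3 adds 2:
  { ω₂ }  = ᶜ of { ω₁, ω₃, ω₄, ω₅ }
  { ω₃ }  = ᶜ of { ω₁, ω₂, ω₄, ω₅ }
  [14 total]
Round 4 (2 new):
  { ω₁, ω₃ }  = { ω₃ } ∪ { ω₁ }
  { ω₂, ω₄, ω₅ }  = { ω₄, ω₅ } ∪ { ω₂ }
  [16 total]
Round 5: already closed under ᶜ and ∪.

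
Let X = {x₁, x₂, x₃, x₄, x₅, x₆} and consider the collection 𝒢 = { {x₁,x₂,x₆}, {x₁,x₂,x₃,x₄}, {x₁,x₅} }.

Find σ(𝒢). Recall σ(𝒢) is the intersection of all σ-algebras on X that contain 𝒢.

σ(𝒢) = { ∅, {x₁}, {x₂}, {x₅}, {x₆}, {x₁,x₂}, {x₁,x₅}, {x₁,x₆}, {x₂,x₅}, {x₂,x₆}, {x₃,x₄}, {x₅,x₆}, {x₁,x₂,x₅}, {x₁,x₂,x₆}, {x₁,x₃,x₄}, {x₁,x₅,x₆}, {x₂,x₃,x₄}, {x₂,x₅,x₆}, {x₃,x₄,x₅}, {x₃,x₄,x₆}, {x₁,x₂,x₃,x₄}, {x₁,x₂,x₅,x₆}, {x₁,x₃,x₄,x₅}, {x₁,x₃,x₄,x₆}, {x₂,x₃,x₄,x₅}, {x₂,x₃,x₄,x₆}, {x₃,x₄,x₅,x₆}, {x₁,x₂,x₃,x₄,x₅}, {x₁,x₂,x₃,x₄,x₆}, {x₁,x₃,x₄,x₅,x₆}, {x₂,x₃,x₄,x₅,x₆}, X }

Working:
Start: 𝒢 ∪ {∅, X} = { ∅, {x₁,x₅}, {x₁,x₂,x₆}, {x₁,x₂,x₃,x₄}, X }.
Iteration 1: +6 →
  {x₅,x₆}  = complement {x₁,x₂,x₃,x₄}
  {x₃,x₄,x₅}  = complement {x₁,x₂,x₆}
  {x₁,x₂,x₅,x₆}  = {x₁,x₅} ∪ {x₁,x₂,x₆}
  {x₂,x₃,x₄,x₆}  = complement {x₁,x₅}
  {x₁,x₂,x₃,x₄,x₅}  = {x₁,x₅} ∪ {x₁,x₂,x₃,x₄}
  {x₁,x₂,x₃,x₄,x₆}  = {x₁,x₂,x₃,x₄} ∪ {x₁,x₂,x₆}
Iteration 2 adds 7:
  {x₅}  = complement {x₁,x₂,x₃,x₄,x₆}
  {x₆}  = complement {x₁,x₂,x₃,x₄,x₅}
  {x₃,x₄}  = complement {x₁,x₂,x₅,x₆}
  {x₁,x₅,x₆}  = {x₅,x₆} ∪ {x₁,x₅}
  {x₁,x₃,x₄,x₅}  = {x₃,x₄,x₅} ∪ {x₁,x₅}
  {x₃,x₄,x₅,x₆}  = {x₃,x₄,x₅} ∪ {x₅,x₆}
  {x₂,x₃,x₄,x₅,x₆}  = {x₃,x₄,x₅} ∪ {x₂,x₃,x₄,x₆}
Iteration 3: 6 new —
  {x₁}  = complement {x₂,x₃,x₄,x₅,x₆}
  {x₁,x₂}  = complement {x₃,x₄,x₅,x₆}
  {x₂,x₆}  = complement {x₁,x₃,x₄,x₅}
  {x₂,x₃,x₄}  = complement {x₁,x₅,x₆}
  {x₃,x₄,x₆}  = {x₃,x₄} ∪ {x₆}
  {x₁,x₃,x₄,x₅,x₆}  = {x₃,x₄,x₅} ∪ {x₁,x₅,x₆}
Iteration 4: +7 →
  {x₂}  = complement {x₁,x₃,x₄,x₅,x₆}
  {x₁,x₆}  = {x₆} ∪ {x₁}
  {x₁,x₂,x₅}  = complement {x₃,x₄,x₆}
  {x₁,x₃,x₄}  = {x₃,x₄} ∪ {x₁}
  {x₂,x₅,x₆}  = {x₅,x₆} ∪ {x₂,x₆}
  {x₁,x₃,x₄,x₆}  = {x₃,x₄,x₆} ∪ {x₁}
  {x₂,x₃,x₄,x₅}  = {x₃,x₄,x₅} ∪ {x₂,x₃,x₄}
Iteration 5 (1 new):
  {x₂,x₅}  = complement {x₁,x₃,x₄,x₆}
Iteration 6: no new sets; the family is a σ-algebra.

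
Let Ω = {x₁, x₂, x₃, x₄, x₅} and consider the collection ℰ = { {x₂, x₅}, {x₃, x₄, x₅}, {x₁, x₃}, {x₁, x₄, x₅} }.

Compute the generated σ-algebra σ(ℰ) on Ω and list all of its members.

Seed the family with ℰ together with ∅ and Ω: { ∅, {x₁, x₃}, {x₂, x₅}, {x₁, x₄, x₅}, {x₃, x₄, x₅}, Ω }.
Pass 1: 8 new —
  {x₁, x₂}  = {x₃, x₄, x₅}ᶜ
  {x₂, x₃}  = {x₁, x₄, x₅}ᶜ
  {x₁, x₃, x₄}  = {x₂, x₅}ᶜ
  {x₂, x₄, x₅}  = {x₁, x₃}ᶜ
  {x₁, x₂, x₃, x₅}  = {x₂, x₅} ∪ {x₁, x₃}
  {x₁, x₂, x₄, x₅}  = {x₁, x₄, x₅} ∪ {x₂, x₅}
  {x₁, x₃, x₄, x₅}  = {x₁, x₄, x₅} ∪ {x₃, x₄, x₅}
  {x₂, x₃, x₄, x₅}  = {x₂, x₅} ∪ {x₃, x₄, x₅}
  |family| = 14
Pass 2. New:
  {x₁}  = {x₂, x₃, x₄, x₅}ᶜ
  {x₂}  = {x₁, x₃, x₄, x₅}ᶜ
  {x₃}  = {x₁, x₂, x₄, x₅}ᶜ
  {x₄}  = {x₁, x₂, x₃, x₅}ᶜ
  {x₁, x₂, x₃}  = {x₁, x₂} ∪ {x₂, x₃}
  {x₁, x₂, x₅}  = {x₂, x₅} ∪ {x₁, x₂}
  {x₂, x₃, x₅}  = {x₂, x₅} ∪ {x₂, x₃}
  {x₁, x₂, x₃, x₄}  = {x₁, x₂} ∪ {x₁, x₃, x₄}
  |family| = 22
Pass 3 (7 new):
  {x₅}  = {x₁, x₂, x₃, x₄}ᶜ
  {x₁, x₄}  = {x₂, x₃, x₅}ᶜ
  {x₂, x₄}  = {x₂} ∪ {x₄}
  {x₃, x₄}  = {x₁, x₂, x₅}ᶜ
  {x₄, x₅}  = {x₁, x₂, x₃}ᶜ
  {x₁, x₂, x₄}  = {x₁, x₂} ∪ {x₄}
  {x₂, x₃, x₄}  = {x₂, x₃} ∪ {x₄}
  |family| = 29
Pass 4: 3 new —
  {x₁, x₅}  = {x₂, x₃, x₄}ᶜ
  {x₃, x₅}  = {x₁, x₂, x₄}ᶜ
  {x₁, x₃, x₅}  = {x₂, x₄}ᶜ
  |family| = 32
After Pass 5 the family is unchanged; done.

Therefore σ(ℰ) = { ∅, {x₁}, {x₂}, {x₃}, {x₄}, {x₅}, {x₁, x₂}, {x₁, x₃}, {x₁, x₄}, {x₁, x₅}, {x₂, x₃}, {x₂, x₄}, {x₂, x₅}, {x₃, x₄}, {x₃, x₅}, {x₄, x₅}, {x₁, x₂, x₃}, {x₁, x₂, x₄}, {x₁, x₂, x₅}, {x₁, x₃, x₄}, {x₁, x₃, x₅}, {x₁, x₄, x₅}, {x₂, x₃, x₄}, {x₂, x₃, x₅}, {x₂, x₄, x₅}, {x₃, x₄, x₅}, {x₁, x₂, x₃, x₄}, {x₁, x₂, x₃, x₅}, {x₁, x₂, x₄, x₅}, {x₁, x₃, x₄, x₅}, {x₂, x₃, x₄, x₅}, Ω } (|σ(ℰ)| = 32).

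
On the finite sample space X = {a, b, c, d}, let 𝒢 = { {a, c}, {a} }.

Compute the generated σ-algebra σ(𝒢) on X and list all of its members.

Answer: σ(𝒢) = { ∅, {a}, {c}, {a, c}, {b, d}, {a, b, d}, {b, c, d}, X }

Check:
Take S₀ = 𝒢 ∪ {∅, X} = { ∅, {a}, {a, c}, X }.
Step 1: 2 new —
  {b, d}  = {a, c}ᶜ
  {b, c, d}  = {a}ᶜ
  — 6 sets.
Step 2. New:
  {a, b, d}  = {b, d} ∪ {a}
  — 7 sets.
Step 3 adds 1:
  {c}  = {a, b, d}ᶜ
  — 8 sets.
Step 4: no new sets; the family is a σ-algebra.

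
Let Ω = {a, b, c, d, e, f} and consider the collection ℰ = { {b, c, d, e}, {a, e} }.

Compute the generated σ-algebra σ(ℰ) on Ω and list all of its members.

Take S₀ = ℰ ∪ {∅, Ω} = { ∅, {a, e}, {b, c, d, e}, Ω }.
Round 1. New:
  {a, f}  = complement {b, c, d, e}
  {b, c, d, f}  = complement {a, e}
  {a, b, c, d, e}  = {b, c, d, e} ∪ {a, e}
  — 7 sets.
Round 2: 4 new —
  {f}  = complement {a, b, c, d, e}
  {a, e, f}  = {a, e} ∪ {a, f}
  {a, b, c, d, f}  = {b, c, d, f} ∪ {a, f}
  {b, c, d, e, f}  = {b, c, d, f} ∪ {b, c, d, e}
  — 11 sets.
Round 3 adds 3:
  {a}  = complement {b, c, d, e, f}
  {e}  = complement {a, b, c, d, f}
  {b, c, d}  = complement {a, e, f}
  — 14 sets.
Round 4: 2 new —
  {e, f}  = {f} ∪ {e}
  {a, b, c, d}  = {b, c, d} ∪ {a}
  — 16 sets.
Round 5 adds nothing — fixpoint reached.

|σ(ℰ)| = 16.  σ(ℰ) = { ∅, {a}, {e}, {f}, {a, e}, {a, f}, {e, f}, {a, e, f}, {b, c, d}, {a, b, c, d}, {b, c, d, e}, {b, c, d, f}, {a, b, c, d, e}, {a, b, c, d, f}, {b, c, d, e, f}, Ω }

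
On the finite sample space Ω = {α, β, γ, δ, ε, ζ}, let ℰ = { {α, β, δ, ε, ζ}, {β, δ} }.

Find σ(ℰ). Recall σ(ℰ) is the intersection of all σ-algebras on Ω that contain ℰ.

Initial family (4 sets): { {}, {β, δ}, {α, β, δ, ε, ζ}, Ω }.
Round 1: +2 →
  {γ}  = Ω∖{α, β, δ, ε, ζ}
  {α, γ, ε, ζ}  = Ω∖{β, δ}
  |family| = 6
Round 2: 1 new —
  {β, γ, δ}  = {γ} ∪ {β, δ}
  |family| = 7
Round 3: +1 →
  {α, ε, ζ}  = Ω∖{β, γ, δ}
  |family| = 8
After Round 4 the family is unchanged; done.

σ(ℰ) = { {}, {γ}, {β, δ}, {α, ε, ζ}, {β, γ, δ}, {α, γ, ε, ζ}, {α, β, δ, ε, ζ}, Ω }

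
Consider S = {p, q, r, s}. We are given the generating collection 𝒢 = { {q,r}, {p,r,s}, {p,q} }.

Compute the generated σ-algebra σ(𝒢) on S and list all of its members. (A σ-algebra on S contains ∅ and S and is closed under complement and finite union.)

σ(𝒢) (16 sets): { ∅, {p}, {q}, {r}, {s}, {p,q}, {p,r}, {p,s}, {q,r}, {q,s}, {r,s}, {p,q,r}, {p,q,s}, {p,r,s}, {q,r,s}, S }

Trace:
Start: 𝒢 ∪ {∅, S} = { ∅, {p,q}, {q,r}, {p,r,s}, S }.
Round 1 adds 4:
  {q}  = {p,r,s}ᶜ
  {p,s}  = {q,r}ᶜ
  {r,s}  = {p,q}ᶜ
  {p,q,r}  = {q,r} ∪ {p,q}
  |family| = 9
Round 2: +3 →
  {s}  = {p,q,r}ᶜ
  {p,q,s}  = {p,q} ∪ {p,s}
  {q,r,s}  = {r,s} ∪ {q}
  |family| = 12
Round 3. New:
  {p}  = {q,r,s}ᶜ
  {r}  = {p,q,s}ᶜ
  {q,s}  = {s} ∪ {q}
  |family| = 15
Round 4. New:
  {p,r}  = {q,s}ᶜ
  |family| = 16
Round 5: already closed under ᶜ and ∪.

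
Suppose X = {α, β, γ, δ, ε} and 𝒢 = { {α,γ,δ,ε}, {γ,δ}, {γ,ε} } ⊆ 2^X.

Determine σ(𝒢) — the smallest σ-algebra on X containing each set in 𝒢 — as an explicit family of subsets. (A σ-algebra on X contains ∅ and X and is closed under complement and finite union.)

Take S₀ = 𝒢 ∪ {∅, X} = { ∅, {γ,δ}, {γ,ε}, {α,γ,δ,ε}, X }.
Step 1 (4 new):
  {β}  = ᶜ of {α,γ,δ,ε}
  {α,β,δ}  = ᶜ of {γ,ε}
  {α,β,ε}  = ᶜ of {γ,δ}
  {γ,δ,ε}  = {γ,δ} ∪ {γ,ε}
  — 9 sets.
Step 2 adds 7:
  {α,β}  = ᶜ of {γ,δ,ε}
  {β,γ,δ}  = {γ,δ} ∪ {β}
  {β,γ,ε}  = {β} ∪ {γ,ε}
  {α,β,γ,δ}  = {γ,δ} ∪ {α,β,δ}
  {α,β,γ,ε}  = {α,β,ε} ∪ {γ,ε}
  {α,β,δ,ε}  = {α,β,δ} ∪ {α,β,ε}
  {β,γ,δ,ε}  = {γ,δ,ε} ∪ {β}
  — 16 sets.
Step 3 adds 6:
  {α}  = ᶜ of {β,γ,δ,ε}
  {γ}  = ᶜ of {α,β,δ,ε}
  {δ}  = ᶜ of {α,β,γ,ε}
  {ε}  = ᶜ of {α,β,γ,δ}
  {α,δ}  = ᶜ of {β,γ,ε}
  {α,ε}  = ᶜ of {β,γ,δ}
  — 22 sets.
Step 4. New:
  {α,γ}  = {γ} ∪ {α}
  {β,γ}  = {β} ∪ {γ}
  {β,δ}  = {β} ∪ {δ}
  {β,ε}  = {β} ∪ {ε}
  {δ,ε}  = {ε} ∪ {δ}
  {α,β,γ}  = {α,β} ∪ {γ}
  {α,γ,δ}  = {γ,δ} ∪ {α,δ}
  {α,γ,ε}  = {γ} ∪ {α,ε}
  {α,δ,ε}  = {ε} ∪ {α,δ}
  — 31 sets.
Step 5 (1 new):
  {β,δ,ε}  = ᶜ of {α,γ}
  — 32 sets.
Step 6: stable.

Therefore σ(𝒢) = { ∅, {α}, {β}, {γ}, {δ}, {ε}, {α,β}, {α,γ}, {α,δ}, {α,ε}, {β,γ}, {β,δ}, {β,ε}, {γ,δ}, {γ,ε}, {δ,ε}, {α,β,γ}, {α,β,δ}, {α,β,ε}, {α,γ,δ}, {α,γ,ε}, {α,δ,ε}, {β,γ,δ}, {β,γ,ε}, {β,δ,ε}, {γ,δ,ε}, {α,β,γ,δ}, {α,β,γ,ε}, {α,β,δ,ε}, {α,γ,δ,ε}, {β,γ,δ,ε}, X } (|σ(𝒢)| = 32).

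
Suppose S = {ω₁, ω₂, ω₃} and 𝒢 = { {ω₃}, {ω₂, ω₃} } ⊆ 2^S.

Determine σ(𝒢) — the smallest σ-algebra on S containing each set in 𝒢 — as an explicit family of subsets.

Seed the family with 𝒢 together with ∅ and S: { {}, {ω₃}, {ω₂, ω₃}, S }.
Iteration 1: 2 new —
  {ω₁}  = {ω₂, ω₃}ᶜ
  {ω₁, ω₂}  = {ω₃}ᶜ
  — 6 sets.
Iteration 2: 1 new —
  {ω₁, ω₃}  = {ω₃} ∪ {ω₁}
  — 7 sets.
Iteration 3 adds 1:
  {ω₂}  = {ω₁, ω₃}ᶜ
  — 8 sets.
After Iteration 4 the family is unchanged; done.

Therefore σ(𝒢) = { {}, {ω₁}, {ω₂}, {ω₃}, {ω₁, ω₂}, {ω₁, ω₃}, {ω₂, ω₃}, S } (|σ(𝒢)| = 8).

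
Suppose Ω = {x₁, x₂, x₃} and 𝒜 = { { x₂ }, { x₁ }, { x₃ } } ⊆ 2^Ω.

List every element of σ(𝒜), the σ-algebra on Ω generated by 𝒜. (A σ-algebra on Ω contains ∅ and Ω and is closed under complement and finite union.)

σ(𝒜) (8 sets): { {  }, { x₁ }, { x₂ }, { x₃ }, { x₁, x₂ }, { x₁, x₃ }, { x₂, x₃ }, Ω }

Working:
Begin from { {  }, { x₁ }, { x₂ }, { x₃ }, Ω } (that is, 𝒜 plus ∅ and Ω).
Round 1 (3 new):
  { x₁, x₂ }  = Ω∖{ x₃ }
  { x₁, x₃ }  = Ω∖{ x₂ }
  { x₂, x₃ }  = Ω∖{ x₁ }
  (now 8)
Round 2 adds nothing — fixpoint reached.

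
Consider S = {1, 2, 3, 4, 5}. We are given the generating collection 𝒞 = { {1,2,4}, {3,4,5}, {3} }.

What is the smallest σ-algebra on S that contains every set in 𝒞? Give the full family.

Start: 𝒞 ∪ {∅, S} = { ∅, {3}, {1,2,4}, {3,4,5}, S }.
Step 1 (4 new):
  {1,2}  = {3,4,5}ᶜ
  {3,5}  = {1,2,4}ᶜ
  {1,2,3,4}  = {3} ∪ {1,2,4}
  {1,2,4,5}  = {3}ᶜ
  — 9 sets.
Step 2: 3 new —
  {5}  = {1,2,3,4}ᶜ
  {1,2,3}  = {1,2} ∪ {3}
  {1,2,3,5}  = {1,2} ∪ {3,5}
  — 12 sets.
Step 3 (3 new):
  {4}  = {1,2,3,5}ᶜ
  {4,5}  = {1,2,3}ᶜ
  {1,2,5}  = {1,2} ∪ {5}
  — 15 sets.
Step 4. New:
  {3,4}  = {1,2,5}ᶜ
  — 16 sets.
Step 5: no new sets; the family is a σ-algebra.

Hence σ(𝒞) has 16 members: { ∅, {3}, {4}, {5}, {1,2}, {3,4}, {3,5}, {4,5}, {1,2,3}, {1,2,4}, {1,2,5}, {3,4,5}, {1,2,3,4}, {1,2,3,5}, {1,2,4,5}, S }.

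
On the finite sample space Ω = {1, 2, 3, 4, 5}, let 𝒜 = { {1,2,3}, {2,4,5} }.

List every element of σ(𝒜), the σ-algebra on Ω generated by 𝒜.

σ(𝒜) (8 sets): { {}, {2}, {1,3}, {4,5}, {1,2,3}, {2,4,5}, {1,3,4,5}, Ω }

Check:
Take S₀ = 𝒜 ∪ {∅, Ω} = { {}, {1,2,3}, {2,4,5}, Ω }.
Iteration 1: 2 new —
  {1,3}  = ᶜ of {2,4,5}
  {4,5}  = ᶜ of {1,2,3}
Iteration 2 (1 new):
  {1,3,4,5}  = {4,5} ∪ {1,3}
Iteration 3. New:
  {2}  = ᶜ of {1,3,4,5}
Iteration 4: closed — nothing new.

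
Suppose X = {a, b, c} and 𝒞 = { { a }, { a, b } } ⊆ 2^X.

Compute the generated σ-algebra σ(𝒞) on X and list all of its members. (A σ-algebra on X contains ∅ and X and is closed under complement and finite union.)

Seed the family with 𝒞 together with ∅ and X: { {  }, { a }, { a, b }, X }.
Step 1 adds 2:
  { c }  = X∖{ a, b }
  { b, c }  = X∖{ a }
Step 2: +1 →
  { a, c }  = { c } ∪ { a }
Step 3 adds 1:
  { b }  = X∖{ a, c }
After Step 4 the family is unchanged; done.

σ(𝒞) = { {  }, { a }, { b }, { c }, { a, b }, { a, c }, { b, c }, X }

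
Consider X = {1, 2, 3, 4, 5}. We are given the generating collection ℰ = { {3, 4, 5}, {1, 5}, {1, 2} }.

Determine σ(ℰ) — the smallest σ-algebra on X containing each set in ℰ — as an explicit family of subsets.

Seed the family with ℰ together with ∅ and X: { ∅, {1, 2}, {1, 5}, {3, 4, 5}, X }.
Round 1 adds 3:
  {1, 2, 5}  = {1, 2} ∪ {1, 5}
  {2, 3, 4}  = X∖{1, 5}
  {1, 3, 4, 5}  = {3, 4, 5} ∪ {1, 5}
  |family| = 8
Round 2 adds 4:
  {2}  = X∖{1, 3, 4, 5}
  {3, 4}  = X∖{1, 2, 5}
  {1, 2, 3, 4}  = {2, 3, 4} ∪ {1, 2}
  {2, 3, 4, 5}  = {3, 4, 5} ∪ {2, 3, 4}
  |family| = 12
Round 3. New:
  {1}  = X∖{2, 3, 4, 5}
  {5}  = X∖{1, 2, 3, 4}
  |family| = 14
Round 4: 2 new —
  {2, 5}  = {2} ∪ {5}
  {1, 3, 4}  = {3, 4} ∪ {1}
  |family| = 16
Round 5: already closed under ᶜ and ∪.

Hence σ(ℰ) has 16 members: { ∅, {1}, {2}, {5}, {1, 2}, {1, 5}, {2, 5}, {3, 4}, {1, 2, 5}, {1, 3, 4}, {2, 3, 4}, {3, 4, 5}, {1, 2, 3, 4}, {1, 3, 4, 5}, {2, 3, 4, 5}, X }.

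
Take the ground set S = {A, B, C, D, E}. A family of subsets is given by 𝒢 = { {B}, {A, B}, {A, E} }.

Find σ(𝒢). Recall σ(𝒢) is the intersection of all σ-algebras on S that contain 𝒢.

Start: 𝒢 ∪ {∅, S} = { {}, {B}, {A, B}, {A, E}, S }.
Step 1: +4 →
  {A, B, E}  = {A, B} ∪ {A, E}
  {B, C, D}  = complement {A, E}
  {C, D, E}  = complement {A, B}
  {A, C, D, E}  = complement {B}
  |family| = 9
Step 2: +3 →
  {C, D}  = complement {A, B, E}
  {A, B, C, D}  = {A, B} ∪ {B, C, D}
  {B, C, D, E}  = {C, D, E} ∪ {B}
  |family| = 12
Step 3 (2 new):
  {A}  = complement {B, C, D, E}
  {E}  = complement {A, B, C, D}
  |family| = 14
Step 4. New:
  {B, E}  = {B} ∪ {E}
  {A, C, D}  = {C, D} ∪ {A}
  |family| = 16
Step 5: closed — nothing new.

|σ(𝒢)| = 16.  σ(𝒢) = { {}, {A}, {B}, {E}, {A, B}, {A, E}, {B, E}, {C, D}, {A, B, E}, {A, C, D}, {B, C, D}, {C, D, E}, {A, B, C, D}, {A, C, D, E}, {B, C, D, E}, S }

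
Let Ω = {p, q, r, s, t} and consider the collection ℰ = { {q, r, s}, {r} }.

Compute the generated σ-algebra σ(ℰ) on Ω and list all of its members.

Begin from { {}, {r}, {q, r, s}, Ω } (that is, ℰ plus ∅ and Ω).
Iteration 1: +2 →
  {p, t}  = Ω∖{q, r, s}
  {p, q, s, t}  = Ω∖{r}
  |family| = 6
Iteration 2 (1 new):
  {p, r, t}  = {r} ∪ {p, t}
  |family| = 7
Iteration 3. New:
  {q, s}  = Ω∖{p, r, t}
  |family| = 8
After Iteration 4 the family is unchanged; done.

Therefore σ(ℰ) = { {}, {r}, {p, t}, {q, s}, {p, r, t}, {q, r, s}, {p, q, s, t}, Ω } (|σ(ℰ)| = 8).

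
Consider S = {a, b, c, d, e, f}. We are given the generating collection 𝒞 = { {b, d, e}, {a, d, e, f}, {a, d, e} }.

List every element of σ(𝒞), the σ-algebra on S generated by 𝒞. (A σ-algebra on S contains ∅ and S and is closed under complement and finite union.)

Begin from { {}, {a, d, e}, {b, d, e}, {a, d, e, f}, S } (that is, 𝒞 plus ∅ and S).
Step 1. New:
  {b, c}  = ᶜ of {a, d, e, f}
  {a, c, f}  = ᶜ of {b, d, e}
  {b, c, f}  = ᶜ of {a, d, e}
  {a, b, d, e}  = {a, d, e} ∪ {b, d, e}
  {a, b, d, e, f}  = {a, d, e, f} ∪ {b, d, e}
  (now 10)
Step 2: 7 new —
  {c}  = ᶜ of {a, b, d, e, f}
  {c, f}  = ᶜ of {a, b, d, e}
  {a, b, c, f}  = {a, c, f} ∪ {b, c, f}
  {b, c, d, e}  = {b, c} ∪ {b, d, e}
  {a, b, c, d, e}  = {a, d, e} ∪ {b, c}
  {a, c, d, e, f}  = {a, d, e} ∪ {a, c, f}
  {b, c, d, e, f}  = {b, c, f} ∪ {b, d, e}
  (now 17)
Step 3 adds 6:
  {a}  = ᶜ of {b, c, d, e, f}
  {b}  = ᶜ of {a, c, d, e, f}
  {f}  = ᶜ of {a, b, c, d, e}
  {a, f}  = ᶜ of {b, c, d, e}
  {d, e}  = ᶜ of {a, b, c, f}
  {a, c, d, e}  = {a, d, e} ∪ {c}
  (now 23)
Step 4. New:
  {a, b}  = {b} ∪ {a}
  {a, c}  = {c} ∪ {a}
  {b, f}  = ᶜ of {a, c, d, e}
  {a, b, c}  = {b, c} ∪ {a}
  {a, b, f}  = {a, f} ∪ {b}
  {c, d, e}  = {d, e} ∪ {c}
  {d, e, f}  = {f} ∪ {d, e}
  {b, d, e, f}  = {f} ∪ {b, d, e}
  {c, d, e, f}  = {d, e} ∪ {c, f}
  (now 32)
Step 5: stable.

|σ(𝒞)| = 32.  σ(𝒞) = { {}, {a}, {b}, {c}, {f}, {a, b}, {a, c}, {a, f}, {b, c}, {b, f}, {c, f}, {d, e}, {a, b, c}, {a, b, f}, {a, c, f}, {a, d, e}, {b, c, f}, {b, d, e}, {c, d, e}, {d, e, f}, {a, b, c, f}, {a, b, d, e}, {a, c, d, e}, {a, d, e, f}, {b, c, d, e}, {b, d, e, f}, {c, d, e, f}, {a, b, c, d, e}, {a, b, d, e, f}, {a, c, d, e, f}, {b, c, d, e, f}, S }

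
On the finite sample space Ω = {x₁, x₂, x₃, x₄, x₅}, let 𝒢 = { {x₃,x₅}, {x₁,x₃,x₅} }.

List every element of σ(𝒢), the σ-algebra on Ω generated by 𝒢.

Begin from { {}, {x₃,x₅}, {x₁,x₃,x₅}, Ω } (that is, 𝒢 plus ∅ and Ω).
Round 1 (2 new):
  {x₂,x₄}  = complement {x₁,x₃,x₅}
  {x₁,x₂,x₄}  = complement {x₃,x₅}
  [6 total]
Round 2: +1 →
  {x₂,x₃,x₄,x₅}  = {x₃,x₅} ∪ {x₂,x₄}
  [7 total]
Round 3 (1 new):
  {x₁}  = complement {x₂,x₃,x₄,x₅}
  [8 total]
Round 4 adds nothing — fixpoint reached.

Hence σ(𝒢) has 8 members: { {}, {x₁}, {x₂,x₄}, {x₃,x₅}, {x₁,x₂,x₄}, {x₁,x₃,x₅}, {x₂,x₃,x₄,x₅}, Ω }.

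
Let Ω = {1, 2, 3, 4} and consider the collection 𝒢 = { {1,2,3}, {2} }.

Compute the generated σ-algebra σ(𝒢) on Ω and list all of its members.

Begin from { {}, {2}, {1,2,3}, Ω } (that is, 𝒢 plus ∅ and Ω).
Iteration 1 (2 new):
  {4}  = {1,2,3}ᶜ
  {1,3,4}  = {2}ᶜ
Iteration 2 (1 new):
  {2,4}  = {4} ∪ {2}
Iteration 3 adds 1:
  {1,3}  = {2,4}ᶜ
After Iteration 4 the family is unchanged; done.

σ(𝒢) = { {}, {2}, {4}, {1,3}, {2,4}, {1,2,3}, {1,3,4}, Ω }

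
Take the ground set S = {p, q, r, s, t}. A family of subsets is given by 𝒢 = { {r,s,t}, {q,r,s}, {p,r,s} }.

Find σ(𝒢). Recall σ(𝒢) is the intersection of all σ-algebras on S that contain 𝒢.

Begin from { {}, {p,r,s}, {q,r,s}, {r,s,t}, S } (that is, 𝒢 plus ∅ and S).
Pass 1: 6 new —
  {p,q}  = complement {r,s,t}
  {p,t}  = complement {q,r,s}
  {q,t}  = complement {p,r,s}
  {p,q,r,s}  = {p,r,s} ∪ {q,r,s}
  {p,r,s,t}  = {r,s,t} ∪ {p,r,s}
  {q,r,s,t}  = {r,s,t} ∪ {q,r,s}
  — 11 sets.
Pass 2 (4 new):
  {p}  = complement {q,r,s,t}
  {q}  = complement {p,r,s,t}
  {t}  = complement {p,q,r,s}
  {p,q,t}  = {q,t} ∪ {p,q}
  — 15 sets.
Pass 3 adds 1:
  {r,s}  = complement {p,q,t}
  — 16 sets.
After Pass 4 the family is unchanged; done.

σ(𝒢) = { {}, {p}, {q}, {t}, {p,q}, {p,t}, {q,t}, {r,s}, {p,q,t}, {p,r,s}, {q,r,s}, {r,s,t}, {p,q,r,s}, {p,r,s,t}, {q,r,s,t}, S }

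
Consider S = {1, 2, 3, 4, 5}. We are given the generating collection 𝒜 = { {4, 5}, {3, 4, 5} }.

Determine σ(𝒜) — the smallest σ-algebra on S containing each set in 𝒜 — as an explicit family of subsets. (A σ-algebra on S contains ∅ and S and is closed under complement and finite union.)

Start: 𝒜 ∪ {∅, S} = { ∅, {4, 5}, {3, 4, 5}, S }.
Step 1. New:
  {1, 2}  = {3, 4, 5}ᶜ
  {1, 2, 3}  = {4, 5}ᶜ
  [6 total]
Step 2. New:
  {1, 2, 4, 5}  = {4, 5} ∪ {1, 2}
  [7 total]
Step 3 adds 1:
  {3}  = {1, 2, 4, 5}ᶜ
  [8 total]
Step 4: closed — nothing new.

|σ(𝒜)| = 8.  σ(𝒜) = { ∅, {3}, {1, 2}, {4, 5}, {1, 2, 3}, {3, 4, 5}, {1, 2, 4, 5}, S }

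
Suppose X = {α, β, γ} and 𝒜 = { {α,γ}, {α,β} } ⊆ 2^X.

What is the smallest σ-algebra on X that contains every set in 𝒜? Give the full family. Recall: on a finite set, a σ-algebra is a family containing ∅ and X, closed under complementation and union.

Initial family (4 sets): { {}, {α,β}, {α,γ}, X }.
Step 1: +2 →
  {β}  = ᶜ of {α,γ}
  {γ}  = ᶜ of {α,β}
  [6 total]
Step 2 (1 new):
  {β,γ}  = {γ} ∪ {β}
  [7 total]
Step 3: 1 new —
  {α}  = ᶜ of {β,γ}
  [8 total]
Step 4 adds nothing — fixpoint reached.

σ(𝒜) = { {}, {α}, {β}, {γ}, {α,β}, {α,γ}, {β,γ}, X }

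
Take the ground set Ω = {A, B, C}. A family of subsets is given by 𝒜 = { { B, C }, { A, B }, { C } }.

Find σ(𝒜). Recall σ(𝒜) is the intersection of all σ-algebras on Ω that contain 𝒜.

Answer: σ(𝒜) = { {}, { A }, { B }, { C }, { A, B }, { A, C }, { B, C }, Ω }

Trace:
Start: 𝒜 ∪ {∅, Ω} = { {}, { C }, { A, B }, { B, C }, Ω }.
Round 1. New:
  { A }  = ᶜ of { B, C }
Round 2 adds 1:
  { A, C }  = { C } ∪ { A }
Round 3: 1 new —
  { B }  = ᶜ of { A, C }
After Round 4 the family is unchanged; done.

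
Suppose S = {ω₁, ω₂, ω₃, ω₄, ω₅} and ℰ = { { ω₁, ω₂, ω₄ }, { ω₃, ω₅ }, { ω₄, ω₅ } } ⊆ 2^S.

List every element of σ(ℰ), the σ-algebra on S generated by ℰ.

Answer: σ(ℰ) = { ∅, { ω₃ }, { ω₄ }, { ω₅ }, { ω₁, ω₂ }, { ω₃, ω₄ }, { ω₃, ω₅ }, { ω₄, ω₅ }, { ω₁, ω₂, ω₃ }, { ω₁, ω₂, ω₄ }, { ω₁, ω₂, ω₅ }, { ω₃, ω₄, ω₅ }, { ω₁, ω₂, ω₃, ω₄ }, { ω₁, ω₂, ω₃, ω₅ }, { ω₁, ω₂, ω₄, ω₅ }, S }

Derivation:
Initial family (5 sets): { ∅, { ω₃, ω₅ }, { ω₄, ω₅ }, { ω₁, ω₂, ω₄ }, S }.
Pass 1 adds 3:
  { ω₁, ω₂, ω₃ }  = S∖{ ω₄, ω₅ }
  { ω₃, ω₄, ω₅ }  = { ω₄, ω₅ } ∪ { ω₃, ω₅ }
  { ω₁, ω₂, ω₄, ω₅ }  = { ω₄, ω₅ } ∪ { ω₁, ω₂, ω₄ }
  — 8 sets.
Pass 2 adds 4:
  { ω₃ }  = S∖{ ω₁, ω₂, ω₄, ω₅ }
  { ω₁, ω₂ }  = S∖{ ω₃, ω₄, ω₅ }
  { ω₁, ω₂, ω₃, ω₄ }  = { ω₁, ω₂, ω₃ } ∪ { ω₁, ω₂, ω₄ }
  { ω₁, ω₂, ω₃, ω₅ }  = { ω₃, ω₅ } ∪ { ω₁, ω₂, ω₃ }
  — 12 sets.
Pass 3: 2 new —
  { ω₄ }  = S∖{ ω₁, ω₂, ω₃, ω₅ }
  { ω₅ }  = S∖{ ω₁, ω₂, ω₃, ω₄ }
  — 14 sets.
Pass 4: +2 →
  { ω₃, ω₄ }  = { ω₃ } ∪ { ω₄ }
  { ω₁, ω₂, ω₅ }  = { ω₁, ω₂ } ∪ { ω₅ }
  — 16 sets.
Pass 5: closed — nothing new.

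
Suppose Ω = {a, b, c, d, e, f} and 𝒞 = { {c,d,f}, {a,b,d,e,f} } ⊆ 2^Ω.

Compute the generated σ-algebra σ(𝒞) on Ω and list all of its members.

σ(𝒞) (8 sets): { {}, {c}, {d,f}, {a,b,e}, {c,d,f}, {a,b,c,e}, {a,b,d,e,f}, Ω }

Check:
Begin from { {}, {c,d,f}, {a,b,d,e,f}, Ω } (that is, 𝒞 plus ∅ and Ω).
Round 1. New:
  {c}  = Ω∖{a,b,d,e,f}
  {a,b,e}  = Ω∖{c,d,f}
  |family| = 6
Round 2: 1 new —
  {a,b,c,e}  = {c} ∪ {a,b,e}
  |family| = 7
Round 3. New:
  {d,f}  = Ω∖{a,b,c,e}
  |family| = 8
After Round 4 the family is unchanged; done.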